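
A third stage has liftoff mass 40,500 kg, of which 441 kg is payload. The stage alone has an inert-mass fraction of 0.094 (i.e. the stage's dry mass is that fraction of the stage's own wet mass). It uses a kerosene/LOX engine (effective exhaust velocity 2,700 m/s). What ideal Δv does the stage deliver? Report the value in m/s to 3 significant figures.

Stage wet mass = m₀ − payload = 40,500 − 441 = 40,059 kg.
Stage dry mass = ε × stage wet mass = 0.094 × 40,059 = 3,765.55 kg.
Burnout mass m_f = stage dry + payload = 3,765.55 + 441 = 4,206.55 kg.
From the ideal rocket equation, Δv = v_e · ln(40,500/4,206.55) = 2700.0 × ln(9.628) = 2700.0 × 2.2647 ≈ 6115 m/s.

Δv ≈ 6110 m/s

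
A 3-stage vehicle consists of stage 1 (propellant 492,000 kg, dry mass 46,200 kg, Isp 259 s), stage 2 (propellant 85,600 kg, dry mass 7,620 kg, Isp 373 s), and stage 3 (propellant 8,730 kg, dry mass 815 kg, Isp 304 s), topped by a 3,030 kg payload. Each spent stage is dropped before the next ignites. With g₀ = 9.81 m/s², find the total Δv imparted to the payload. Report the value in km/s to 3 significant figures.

Δv ≈ 13.3 km/s

Ignition mass of stage 1 = 492,000+46,200 + 85,600+7,620 + 8,730+815 + 3,030 = 643,995 kg.
Stage 1: m₀ = 643,995 kg, m_f = 643,995 − 492,000 = 151,995 kg; Δv = 259×9.81×ln(4.237) = 2540.8×1.4438 ≈ 3669 m/s.
Stage 2: m₀ = 105,795 kg, m_f = 105,795 − 85,600 = 20,195 kg; Δv = 373×9.81×ln(5.239) = 3659.1×1.6561 ≈ 6060 m/s.
Stage 3: m₀ = 12,575 kg, m_f = 12,575 − 8,730 = 3,845 kg; Δv = 304×9.81×ln(3.27) = 2982.2×1.1849 ≈ 3534 m/s.
Total Δv = 3669 + 6060 + 3534 = 13263 m/s.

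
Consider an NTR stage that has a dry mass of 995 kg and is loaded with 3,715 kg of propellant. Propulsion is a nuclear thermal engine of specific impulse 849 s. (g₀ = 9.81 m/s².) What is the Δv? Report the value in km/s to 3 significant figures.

v_e = Isp · g₀ = 849 × 9.81 = 8328.7 m/s.
m₀ = m_dry + m_prop = 995 + 3,715 = 4,710 kg.
Δv = v_e · ln(m₀/m_f) = 8328.7 × ln(4.734) = 8328.7 × 1.5547 ≈ 12948.6 m/s.

Δv ≈ 12.9 km/s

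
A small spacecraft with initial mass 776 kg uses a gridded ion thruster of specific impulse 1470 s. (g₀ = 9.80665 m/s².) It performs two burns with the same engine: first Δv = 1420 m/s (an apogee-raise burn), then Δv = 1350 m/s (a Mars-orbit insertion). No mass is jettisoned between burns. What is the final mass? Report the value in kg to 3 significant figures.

v_e = Isp · g₀ = 1470 × 9.80665 = 14415.8 m/s.
After the first burn: m = 776 × exp(−1420/14415.8) = 776 × 0.90619 = 703.203 kg.
After the second burn: m = 703.203 × exp(−1350/14415.8) = 703.203 × 0.91060 = 640.337 kg.

final mass ≈ 640 kg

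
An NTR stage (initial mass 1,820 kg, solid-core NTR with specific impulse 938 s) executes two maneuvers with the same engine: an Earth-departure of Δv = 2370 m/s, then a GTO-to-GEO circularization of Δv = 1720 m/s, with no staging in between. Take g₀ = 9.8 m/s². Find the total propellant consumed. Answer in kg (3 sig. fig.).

v_e = Isp · g₀ = 938 × 9.8 = 9192.4 m/s.
After the first burn: m = 1820 × exp(−2370/9192.4) = 1820 × 0.77273 = 1,406.37 kg.
After the second burn: m = 1,406.37 × exp(−1720/9192.4) = 1,406.37 × 0.82935 = 1,166.37 kg.
Total propellant = m₀ − m_final = 1820 − 1,166.37 = 653.63 kg.

total propellant consumed ≈ 654 kg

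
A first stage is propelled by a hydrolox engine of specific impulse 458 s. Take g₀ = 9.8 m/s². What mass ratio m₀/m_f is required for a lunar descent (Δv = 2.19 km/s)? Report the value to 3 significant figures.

mass ratio ≈ 1.63

v_e = Isp · g₀ = 458 × 9.8 = 4488.4 m/s.
m₀/m_f = exp(Δv / v_e) = exp(2190 / 4488.4) = exp(0.4879) = 1.6289.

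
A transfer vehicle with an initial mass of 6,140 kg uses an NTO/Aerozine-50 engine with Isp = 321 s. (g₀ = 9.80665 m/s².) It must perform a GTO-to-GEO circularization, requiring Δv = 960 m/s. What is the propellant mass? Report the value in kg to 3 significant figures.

v_e = Isp · g₀ = 321 × 9.80665 = 3147.9 m/s.
From the ideal rocket equation, m₀/m_f = exp(Δv / v_e) = exp(960 / 3147.9) = exp(0.3050) = 1.3566.
m_f = 6,140 / 1.3566 = 4,526.02 kg, so propellant = m₀ − m_f = 6,140 − 4,526.02 = 1,613.98 kg.

propellant mass ≈ 1610 kg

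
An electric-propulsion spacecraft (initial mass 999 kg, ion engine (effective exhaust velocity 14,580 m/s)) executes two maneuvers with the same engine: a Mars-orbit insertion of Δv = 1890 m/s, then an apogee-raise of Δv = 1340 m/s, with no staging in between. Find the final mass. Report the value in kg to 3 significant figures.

final mass ≈ 800 kg

After the first burn: m = 999 × exp(−1890/14580.0) = 999 × 0.87842 = 877.542 kg.
After the second burn: m = 877.542 × exp(−1340/14580.0) = 877.542 × 0.91219 = 800.485 kg.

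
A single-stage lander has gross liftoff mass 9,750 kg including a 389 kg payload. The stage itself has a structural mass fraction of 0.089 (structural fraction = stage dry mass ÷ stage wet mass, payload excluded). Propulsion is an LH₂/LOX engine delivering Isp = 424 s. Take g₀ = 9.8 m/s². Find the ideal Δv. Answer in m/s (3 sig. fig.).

Stage wet mass = m₀ − payload = 9,750 − 389 = 9,361 kg.
Stage dry mass = ε × stage wet mass = 0.089 × 9,361 = 833.129 kg.
Burnout mass m_f = stage dry + payload = 833.129 + 389 = 1,222.129 kg.
v_e = Isp · g₀ = 424 × 9.8 = 4155.2 m/s.
Rocket equation: Δv = v_e · ln(9,750/1,222.129) = 4155.2 × ln(7.978) = 4155.2 × 2.0767 ≈ 8629 m/s.

Δv ≈ 8630 m/s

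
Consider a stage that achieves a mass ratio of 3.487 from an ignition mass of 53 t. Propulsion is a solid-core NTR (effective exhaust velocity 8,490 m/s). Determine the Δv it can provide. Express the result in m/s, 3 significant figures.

Δv ≈ 10600 m/s

Rocket equation: Δv = v_e · ln(3.487) = 8490.0 × 1.2490 ≈ 10604.4 m/s.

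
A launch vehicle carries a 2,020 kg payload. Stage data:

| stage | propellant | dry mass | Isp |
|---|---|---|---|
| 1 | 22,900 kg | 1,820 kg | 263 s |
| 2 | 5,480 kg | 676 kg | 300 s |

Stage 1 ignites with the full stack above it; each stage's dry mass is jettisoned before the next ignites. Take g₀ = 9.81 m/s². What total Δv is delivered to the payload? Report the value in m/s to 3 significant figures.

Ignition mass of stage 1 = 22,900+1,820 + 5,480+676 + 2,020 = 32,896 kg.
Stage 1: m₀ = 32,896 kg, m_f = 32,896 − 22,900 = 9,996 kg; Δv = 263×9.81×ln(3.291) = 2580.0×1.1912 ≈ 3073 m/s.
Stage 2: m₀ = 8,176 kg, m_f = 8,176 − 5,480 = 2,696 kg; Δv = 300×9.81×ln(3.033) = 2943.0×1.1094 ≈ 3265 m/s.
Total Δv = 3073 + 3265 = 6338 m/s.

Δv ≈ 6340 m/s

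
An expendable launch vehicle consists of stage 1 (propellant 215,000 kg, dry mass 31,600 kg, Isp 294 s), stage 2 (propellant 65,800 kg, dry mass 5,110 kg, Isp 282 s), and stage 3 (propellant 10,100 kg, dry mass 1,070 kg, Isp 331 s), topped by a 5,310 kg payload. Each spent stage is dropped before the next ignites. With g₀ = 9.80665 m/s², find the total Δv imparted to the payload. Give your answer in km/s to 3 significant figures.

Δv ≈ 9.92 km/s

Ignition mass of stage 1 = 215,000+31,600 + 65,800+5,110 + 10,100+1,070 + 5,310 = 333,990 kg.
Stage 1: m₀ = 333,990 kg, m_f = 333,990 − 215,000 = 118,990 kg; Δv = 294×9.80665×ln(2.807) = 2883.2×1.0321 ≈ 2976 m/s.
Stage 2: m₀ = 87,390 kg, m_f = 87,390 − 65,800 = 21,590 kg; Δv = 282×9.80665×ln(4.048) = 2765.5×1.3982 ≈ 3867 m/s.
Stage 3: m₀ = 16,480 kg, m_f = 16,480 − 10,100 = 6,380 kg; Δv = 331×9.80665×ln(2.583) = 3246.0×0.9490 ≈ 3080 m/s.
Total Δv = 2976 + 3867 + 3080 = 9923 m/s.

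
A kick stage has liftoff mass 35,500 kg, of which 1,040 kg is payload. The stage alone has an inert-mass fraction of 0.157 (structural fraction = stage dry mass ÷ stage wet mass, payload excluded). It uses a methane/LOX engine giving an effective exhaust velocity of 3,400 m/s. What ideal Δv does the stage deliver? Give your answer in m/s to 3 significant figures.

Stage wet mass = m₀ − payload = 35,500 − 1,040 = 34,460 kg.
Stage dry mass = ε × stage wet mass = 0.157 × 34,460 = 5,410.22 kg.
Burnout mass m_f = stage dry + payload = 5,410.22 + 1,040 = 6,450.22 kg.
Using Δv = v_e ln(m₀/m_f): Δv = v_e · ln(35,500/6,450.22) = 3400.0 × ln(5.504) = 3400.0 × 1.7054 ≈ 5798 m/s.

Δv ≈ 5800 m/s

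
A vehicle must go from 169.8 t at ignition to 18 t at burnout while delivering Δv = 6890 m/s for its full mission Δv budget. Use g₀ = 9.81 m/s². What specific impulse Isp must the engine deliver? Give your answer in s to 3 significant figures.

ln(m₀/m_f) = ln(169800/18000) = ln(9.433) = 2.2442.
v_e = Δv / ln(m₀/m_f) = 6890 / 2.2442 = 3070.1 m/s.
Isp = v_e / g₀ = 3070.1 / 9.81 = 313.0 s.

Isp ≈ 313 s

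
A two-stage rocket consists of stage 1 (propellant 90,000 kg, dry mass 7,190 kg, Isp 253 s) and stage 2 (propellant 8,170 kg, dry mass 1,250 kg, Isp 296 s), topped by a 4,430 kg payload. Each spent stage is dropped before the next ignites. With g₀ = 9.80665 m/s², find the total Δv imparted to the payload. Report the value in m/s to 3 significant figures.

Ignition mass of stage 1 = 90,000+7,190 + 8,170+1,250 + 4,430 = 111,040 kg.
Stage 1: m₀ = 111,040 kg, m_f = 111,040 − 90,000 = 21,040 kg; Δv = 253×9.80665×ln(5.278) = 2481.1×1.6635 ≈ 4127 m/s.
Stage 2: m₀ = 13,850 kg, m_f = 13,850 − 8,170 = 5,680 kg; Δv = 296×9.80665×ln(2.438) = 2902.8×0.8913 ≈ 2587 m/s.
Total Δv = 4127 + 2587 = 6714 m/s.

Δv ≈ 6710 m/s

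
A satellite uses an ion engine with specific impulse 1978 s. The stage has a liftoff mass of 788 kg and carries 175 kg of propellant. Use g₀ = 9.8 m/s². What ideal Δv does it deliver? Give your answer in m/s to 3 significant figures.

v_e = Isp · g₀ = 1978 × 9.8 = 19384.4 m/s.
m_f = m₀ − m_prop = 788 − 175 = 613 kg.
Δv = v_e · ln(m₀/m_f) = 19384.4 × ln(1.285) = 19384.4 × 0.2511 ≈ 4868.1 m/s.

Δv ≈ 4870 m/s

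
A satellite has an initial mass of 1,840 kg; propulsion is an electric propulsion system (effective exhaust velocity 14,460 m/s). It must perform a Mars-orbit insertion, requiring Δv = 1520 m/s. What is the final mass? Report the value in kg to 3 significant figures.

Using Δv = v_e ln(m₀/m_f): m₀/m_f = exp(Δv / v_e) = exp(1520 / 14460.0) = exp(0.1051) = 1.1108.
m_f = m₀ / 1.1108 = 1,840 / 1.1108 = 1,656.46 kg.

final mass ≈ 1660 kg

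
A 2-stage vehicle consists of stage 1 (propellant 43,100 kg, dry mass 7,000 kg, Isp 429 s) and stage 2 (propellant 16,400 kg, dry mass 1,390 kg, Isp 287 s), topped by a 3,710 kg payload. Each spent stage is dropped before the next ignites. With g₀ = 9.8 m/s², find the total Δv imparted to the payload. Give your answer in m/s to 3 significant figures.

Ignition mass of stage 1 = 43,100+7,000 + 16,400+1,390 + 3,710 = 71,600 kg.
Stage 1: m₀ = 71,600 kg, m_f = 71,600 − 43,100 = 28,500 kg; Δv = 429×9.8×ln(2.512) = 4204.2×0.9212 ≈ 3873 m/s.
Stage 2: m₀ = 21,500 kg, m_f = 21,500 − 16,400 = 5,100 kg; Δv = 287×9.8×ln(4.216) = 2812.6×1.4388 ≈ 4047 m/s.
Total Δv = 3873 + 4047 = 7920 m/s.

Δv ≈ 7920 m/s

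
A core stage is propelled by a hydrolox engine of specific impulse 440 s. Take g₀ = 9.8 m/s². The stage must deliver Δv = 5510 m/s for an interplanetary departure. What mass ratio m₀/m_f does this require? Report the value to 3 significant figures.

v_e = Isp · g₀ = 440 × 9.8 = 4312.0 m/s.
Using Δv = v_e ln(m₀/m_f): m₀/m_f = exp(Δv / v_e) = exp(5510 / 4312.0) = exp(1.2778) = 3.5888.

mass ratio ≈ 3.59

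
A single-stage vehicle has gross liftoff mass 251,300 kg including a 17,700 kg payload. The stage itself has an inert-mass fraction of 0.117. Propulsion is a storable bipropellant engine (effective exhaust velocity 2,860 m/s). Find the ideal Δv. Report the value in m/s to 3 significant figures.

Stage wet mass = m₀ − payload = 251,300 − 17,700 = 233,600 kg.
Stage dry mass = ε × stage wet mass = 0.117 × 233,600 = 27,331.2 kg.
Burnout mass m_f = stage dry + payload = 27,331.2 + 17,700 = 45,031.2 kg.
From the ideal rocket equation, Δv = v_e · ln(251,300/45,031.2) = 2860.0 × ln(5.581) = 2860.0 × 1.7193 ≈ 4917 m/s.

Δv ≈ 4920 m/s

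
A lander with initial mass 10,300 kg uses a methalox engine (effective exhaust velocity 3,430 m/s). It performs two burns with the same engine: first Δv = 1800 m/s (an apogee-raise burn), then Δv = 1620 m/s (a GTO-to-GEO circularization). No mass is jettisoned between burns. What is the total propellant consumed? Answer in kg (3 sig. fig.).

After the first burn: m = 10300 × exp(−1800/3430.0) = 10300 × 0.59168 = 6,094.3 kg.
After the second burn: m = 6,094.3 × exp(−1620/3430.0) = 6,094.3 × 0.62356 = 3,800.16 kg.
Total propellant = m₀ − m_final = 10300 − 3,800.16 = 6,499.84 kg.

total propellant consumed ≈ 6500 kg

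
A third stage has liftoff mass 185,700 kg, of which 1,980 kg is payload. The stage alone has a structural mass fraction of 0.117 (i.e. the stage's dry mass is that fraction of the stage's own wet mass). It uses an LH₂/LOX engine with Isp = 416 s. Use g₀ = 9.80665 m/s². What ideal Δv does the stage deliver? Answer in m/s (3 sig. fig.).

Δv ≈ 8440 m/s

Stage wet mass = m₀ − payload = 185,700 − 1,980 = 183,720 kg.
Stage dry mass = ε × stage wet mass = 0.117 × 183,720 = 21,495.2 kg.
Burnout mass m_f = stage dry + payload = 21,495.2 + 1,980 = 23,475.2 kg.
v_e = Isp · g₀ = 416 × 9.80665 = 4079.6 m/s.
Δv = v_e · ln(185,700/23,475.2) = 4079.6 × ln(7.91) = 4079.6 × 2.0682 ≈ 8437 m/s.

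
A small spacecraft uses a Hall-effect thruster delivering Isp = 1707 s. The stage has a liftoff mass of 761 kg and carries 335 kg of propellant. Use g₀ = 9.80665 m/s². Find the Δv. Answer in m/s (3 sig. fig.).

Δv ≈ 9710 m/s

v_e = Isp · g₀ = 1707 × 9.80665 = 16740.0 m/s.
m_f = m₀ − m_prop = 761 − 335 = 426 kg.
Δv = v_e · ln(m₀/m_f) = 16740.0 × ln(1.786) = 16740.0 × 0.5802 ≈ 9712.4 m/s.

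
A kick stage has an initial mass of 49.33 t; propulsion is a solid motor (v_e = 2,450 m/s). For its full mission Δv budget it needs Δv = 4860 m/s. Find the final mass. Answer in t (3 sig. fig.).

final mass ≈ 6.79 t

By the Tsiolkovsky rocket equation, m₀/m_f = exp(Δv / v_e) = exp(4860 / 2450.0) = exp(1.9837) = 7.2694.
m_f = m₀ / 7.2694 = 49.33 / 7.2694 = 6.78598 t.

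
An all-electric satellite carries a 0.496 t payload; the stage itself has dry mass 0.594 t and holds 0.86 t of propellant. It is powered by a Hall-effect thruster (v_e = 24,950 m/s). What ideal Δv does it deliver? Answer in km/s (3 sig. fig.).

Δv ≈ 14.5 km/s

m₀ = payload + dry + propellant = 0.496 + 0.594 + 0.86 = 1.95 t.
m_f = payload + dry = 0.496 + 0.594 = 1.09 t.
From the ideal rocket equation, Δv = v_e · ln(m₀/m_f) = 24950.0 × ln(1.789) = 24950.0 × 0.5817 ≈ 14512.2 m/s.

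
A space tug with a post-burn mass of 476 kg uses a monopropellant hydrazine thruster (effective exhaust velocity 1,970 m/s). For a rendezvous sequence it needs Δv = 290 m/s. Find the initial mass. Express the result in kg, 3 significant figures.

initial mass ≈ 551 kg

m₀/m_f = exp(Δv / v_e) = exp(290 / 1970.0) = exp(0.1472) = 1.1586.
m₀ = m_f × 1.1586 = 476 × 1.1586 = 551.494 kg.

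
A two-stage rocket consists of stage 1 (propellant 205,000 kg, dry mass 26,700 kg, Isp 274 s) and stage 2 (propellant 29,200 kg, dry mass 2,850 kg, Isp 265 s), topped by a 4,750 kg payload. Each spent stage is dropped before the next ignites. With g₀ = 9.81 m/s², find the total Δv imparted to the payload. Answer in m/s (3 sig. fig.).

Δv ≈ 7980 m/s

Ignition mass of stage 1 = 205,000+26,700 + 29,200+2,850 + 4,750 = 268,500 kg.
Stage 1: m₀ = 268,500 kg, m_f = 268,500 − 205,000 = 63,500 kg; Δv = 274×9.81×ln(4.228) = 2687.9×1.4418 ≈ 3876 m/s.
Stage 2: m₀ = 36,800 kg, m_f = 36,800 − 29,200 = 7,600 kg; Δv = 265×9.81×ln(4.842) = 2599.7×1.5773 ≈ 4101 m/s.
Total Δv = 3876 + 4101 = 7977 m/s.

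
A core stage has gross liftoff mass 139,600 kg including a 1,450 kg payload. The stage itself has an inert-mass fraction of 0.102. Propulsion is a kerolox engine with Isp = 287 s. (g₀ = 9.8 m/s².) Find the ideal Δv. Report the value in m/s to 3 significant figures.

Stage wet mass = m₀ − payload = 139,600 − 1,450 = 138,150 kg.
Stage dry mass = ε × stage wet mass = 0.102 × 138,150 = 14,091.3 kg.
Burnout mass m_f = stage dry + payload = 14,091.3 + 1,450 = 15,541.3 kg.
v_e = Isp · g₀ = 287 × 9.8 = 2812.6 m/s.
Using Δv = v_e ln(m₀/m_f): Δv = v_e · ln(139,600/15,541.3) = 2812.6 × ln(8.983) = 2812.6 × 2.1953 ≈ 6174 m/s.

Δv ≈ 6170 m/s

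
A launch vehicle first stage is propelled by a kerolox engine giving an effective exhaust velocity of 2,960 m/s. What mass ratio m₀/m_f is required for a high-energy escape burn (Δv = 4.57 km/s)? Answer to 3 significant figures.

mass ratio ≈ 4.68

From the ideal rocket equation, m₀/m_f = exp(Δv / v_e) = exp(4570 / 2960.0) = exp(1.5439) = 4.6829.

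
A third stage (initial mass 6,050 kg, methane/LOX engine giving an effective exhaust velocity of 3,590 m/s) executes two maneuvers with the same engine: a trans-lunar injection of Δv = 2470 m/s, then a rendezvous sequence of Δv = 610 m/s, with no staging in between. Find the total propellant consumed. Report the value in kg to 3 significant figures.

total propellant consumed ≈ 3480 kg

After the first burn: m = 6050 × exp(−2470/3590.0) = 6050 × 0.50257 = 3,040.55 kg.
After the second burn: m = 3,040.55 × exp(−610/3590.0) = 3,040.55 × 0.84374 = 2,565.43 kg.
Total propellant = m₀ − m_final = 6050 − 2,565.43 = 3,484.57 kg.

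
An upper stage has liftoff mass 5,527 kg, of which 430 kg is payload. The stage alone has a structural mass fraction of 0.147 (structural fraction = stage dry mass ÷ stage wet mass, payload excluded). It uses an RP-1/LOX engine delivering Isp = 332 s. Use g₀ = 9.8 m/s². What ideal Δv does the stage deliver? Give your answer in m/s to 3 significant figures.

Δv ≈ 5030 m/s

Stage wet mass = m₀ − payload = 5,527 − 430 = 5,097 kg.
Stage dry mass = ε × stage wet mass = 0.147 × 5,097 = 749.259 kg.
Burnout mass m_f = stage dry + payload = 749.259 + 430 = 1,179.259 kg.
v_e = Isp · g₀ = 332 × 9.8 = 3253.6 m/s.
Δv = v_e · ln(5,527/1,179.259) = 3253.6 × ln(4.687) = 3253.6 × 1.5448 ≈ 5026 m/s.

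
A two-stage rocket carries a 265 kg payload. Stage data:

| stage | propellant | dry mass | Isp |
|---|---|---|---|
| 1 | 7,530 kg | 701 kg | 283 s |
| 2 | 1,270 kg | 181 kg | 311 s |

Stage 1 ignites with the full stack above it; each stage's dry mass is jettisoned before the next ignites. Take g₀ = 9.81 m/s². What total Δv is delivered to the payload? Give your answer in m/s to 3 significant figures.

Δv ≈ 8040 m/s

Ignition mass of stage 1 = 7,530+701 + 1,270+181 + 265 = 9,947 kg.
Stage 1: m₀ = 9,947 kg, m_f = 9,947 − 7,530 = 2,417 kg; Δv = 283×9.81×ln(4.115) = 2776.2×1.4147 ≈ 3928 m/s.
Stage 2: m₀ = 1,716 kg, m_f = 1,716 − 1,270 = 446 kg; Δv = 311×9.81×ln(3.848) = 3050.9×1.3474 ≈ 4111 m/s.
Total Δv = 3928 + 4111 = 8039 m/s.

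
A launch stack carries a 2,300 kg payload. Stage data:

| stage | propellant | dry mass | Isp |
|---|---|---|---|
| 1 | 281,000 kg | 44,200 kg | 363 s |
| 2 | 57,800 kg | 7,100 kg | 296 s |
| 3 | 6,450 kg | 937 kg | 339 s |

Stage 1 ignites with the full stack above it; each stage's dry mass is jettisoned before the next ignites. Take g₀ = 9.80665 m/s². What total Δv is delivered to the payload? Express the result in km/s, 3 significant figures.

Ignition mass of stage 1 = 281,000+44,200 + 57,800+7,100 + 6,450+937 + 2,300 = 399,787 kg.
Stage 1: m₀ = 399,787 kg, m_f = 399,787 − 281,000 = 118,787 kg; Δv = 363×9.80665×ln(3.366) = 3559.8×1.2136 ≈ 4320 m/s.
Stage 2: m₀ = 74,587 kg, m_f = 74,587 − 57,800 = 16,787 kg; Δv = 296×9.80665×ln(4.443) = 2902.8×1.4914 ≈ 4329 m/s.
Stage 3: m₀ = 9,687 kg, m_f = 9,687 − 6,450 = 3,237 kg; Δv = 339×9.80665×ln(2.993) = 3324.5×1.0961 ≈ 3644 m/s.
Total Δv = 4320 + 4329 + 3644 = 12293 m/s.

Δv ≈ 12.3 km/s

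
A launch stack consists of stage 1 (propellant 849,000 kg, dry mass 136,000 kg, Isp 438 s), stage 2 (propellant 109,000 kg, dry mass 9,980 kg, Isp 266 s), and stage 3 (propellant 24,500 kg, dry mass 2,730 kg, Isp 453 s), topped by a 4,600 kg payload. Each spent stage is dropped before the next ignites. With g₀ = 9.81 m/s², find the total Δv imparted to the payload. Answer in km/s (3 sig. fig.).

Ignition mass of stage 1 = 849,000+136,000 + 109,000+9,980 + 24,500+2,730 + 4,600 = 1,135,810 kg.
Stage 1: m₀ = 1,135,810 kg, m_f = 1,135,810 − 849,000 = 286,810 kg; Δv = 438×9.81×ln(3.96) = 4296.8×1.3763 ≈ 5914 m/s.
Stage 2: m₀ = 150,810 kg, m_f = 150,810 − 109,000 = 41,810 kg; Δv = 266×9.81×ln(3.607) = 2609.5×1.2829 ≈ 3348 m/s.
Stage 3: m₀ = 31,830 kg, m_f = 31,830 − 24,500 = 7,330 kg; Δv = 453×9.81×ln(4.342) = 4443.9×1.4684 ≈ 6526 m/s.
Total Δv = 5914 + 3348 + 6526 = 15788 m/s.

Δv ≈ 15.8 km/s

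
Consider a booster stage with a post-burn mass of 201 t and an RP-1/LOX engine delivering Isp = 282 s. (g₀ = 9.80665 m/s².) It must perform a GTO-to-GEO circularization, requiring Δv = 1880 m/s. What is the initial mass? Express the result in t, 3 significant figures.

initial mass ≈ 397 t

v_e = Isp · g₀ = 282 × 9.80665 = 2765.5 m/s.
m₀/m_f = exp(Δv / v_e) = exp(1880 / 2765.5) = exp(0.6798) = 1.9735.
m₀ = m_f × 1.9735 = 201 × 1.9735 = 396.674 t.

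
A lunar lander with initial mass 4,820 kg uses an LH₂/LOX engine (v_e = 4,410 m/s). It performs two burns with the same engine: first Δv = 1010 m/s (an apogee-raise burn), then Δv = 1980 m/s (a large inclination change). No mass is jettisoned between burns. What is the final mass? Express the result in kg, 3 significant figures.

After the first burn: m = 4820 × exp(−1010/4410.0) = 4820 × 0.79531 = 3,833.39 kg.
After the second burn: m = 3,833.39 × exp(−1980/4410.0) = 3,833.39 × 0.63828 = 2,446.78 kg.

final mass ≈ 2450 kg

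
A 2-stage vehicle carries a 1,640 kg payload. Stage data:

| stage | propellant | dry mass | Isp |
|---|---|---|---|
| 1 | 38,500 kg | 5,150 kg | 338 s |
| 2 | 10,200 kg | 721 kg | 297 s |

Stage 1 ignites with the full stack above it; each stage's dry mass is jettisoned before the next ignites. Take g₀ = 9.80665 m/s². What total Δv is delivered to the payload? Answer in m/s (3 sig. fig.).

Ignition mass of stage 1 = 38,500+5,150 + 10,200+721 + 1,640 = 56,211 kg.
Stage 1: m₀ = 56,211 kg, m_f = 56,211 − 38,500 = 17,711 kg; Δv = 338×9.80665×ln(3.174) = 3314.6×1.1549 ≈ 3828 m/s.
Stage 2: m₀ = 12,561 kg, m_f = 12,561 − 10,200 = 2,361 kg; Δv = 297×9.80665×ln(5.32) = 2912.6×1.6715 ≈ 4868 m/s.
Total Δv = 3828 + 4868 = 8696 m/s.

Δv ≈ 8700 m/s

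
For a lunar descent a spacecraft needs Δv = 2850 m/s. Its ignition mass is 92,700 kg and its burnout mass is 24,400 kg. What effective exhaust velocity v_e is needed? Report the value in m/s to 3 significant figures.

v_e ≈ 2140 m/s

ln(m₀/m_f) = ln(92700/24400) = ln(3.799) = 1.3348.
By the Tsiolkovsky rocket equation, v_e = Δv / ln(m₀/m_f) = 2850 / 1.3348 = 2135.2 m/s.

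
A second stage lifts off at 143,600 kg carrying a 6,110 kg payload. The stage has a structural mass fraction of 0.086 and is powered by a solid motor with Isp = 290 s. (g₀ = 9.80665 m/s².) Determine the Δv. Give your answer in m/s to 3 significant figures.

Stage wet mass = m₀ − payload = 143,600 − 6,110 = 137,490 kg.
Stage dry mass = ε × stage wet mass = 0.086 × 137,490 = 11,824.1 kg.
Burnout mass m_f = stage dry + payload = 11,824.1 + 6,110 = 17,934.1 kg.
v_e = Isp · g₀ = 290 × 9.80665 = 2843.9 m/s.
By the Tsiolkovsky rocket equation, Δv = v_e · ln(143,600/17,934.1) = 2843.9 × ln(8.007) = 2843.9 × 2.0803 ≈ 5916 m/s.

Δv ≈ 5920 m/s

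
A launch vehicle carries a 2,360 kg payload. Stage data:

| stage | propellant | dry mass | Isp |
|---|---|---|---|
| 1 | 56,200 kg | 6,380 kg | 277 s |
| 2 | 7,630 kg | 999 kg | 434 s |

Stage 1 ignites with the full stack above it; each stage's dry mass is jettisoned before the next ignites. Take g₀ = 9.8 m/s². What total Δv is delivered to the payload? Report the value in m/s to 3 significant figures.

Δv ≈ 8960 m/s

Ignition mass of stage 1 = 56,200+6,380 + 7,630+999 + 2,360 = 73,569 kg.
Stage 1: m₀ = 73,569 kg, m_f = 73,569 − 56,200 = 17,369 kg; Δv = 277×9.8×ln(4.236) = 2714.6×1.4435 ≈ 3919 m/s.
Stage 2: m₀ = 10,989 kg, m_f = 10,989 − 7,630 = 3,359 kg; Δv = 434×9.8×ln(3.272) = 4253.2×1.1853 ≈ 5041 m/s.
Total Δv = 3919 + 5041 = 8960 m/s.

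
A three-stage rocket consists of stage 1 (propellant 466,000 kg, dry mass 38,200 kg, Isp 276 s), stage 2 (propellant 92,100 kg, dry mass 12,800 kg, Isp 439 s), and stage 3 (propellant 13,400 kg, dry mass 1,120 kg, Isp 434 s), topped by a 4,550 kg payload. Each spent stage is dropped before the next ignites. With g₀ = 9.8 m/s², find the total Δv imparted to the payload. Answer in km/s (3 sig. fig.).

Ignition mass of stage 1 = 466,000+38,200 + 92,100+12,800 + 13,400+1,120 + 4,550 = 628,170 kg.
Stage 1: m₀ = 628,170 kg, m_f = 628,170 − 466,000 = 162,170 kg; Δv = 276×9.8×ln(3.874) = 2704.8×1.3542 ≈ 3663 m/s.
Stage 2: m₀ = 123,970 kg, m_f = 123,970 − 92,100 = 31,870 kg; Δv = 439×9.8×ln(3.89) = 4302.2×1.3584 ≈ 5844 m/s.
Stage 3: m₀ = 19,070 kg, m_f = 19,070 − 13,400 = 5,670 kg; Δv = 434×9.8×ln(3.363) = 4253.2×1.2129 ≈ 5159 m/s.
Total Δv = 3663 + 5844 + 5159 = 14666 m/s.

Δv ≈ 14.7 km/s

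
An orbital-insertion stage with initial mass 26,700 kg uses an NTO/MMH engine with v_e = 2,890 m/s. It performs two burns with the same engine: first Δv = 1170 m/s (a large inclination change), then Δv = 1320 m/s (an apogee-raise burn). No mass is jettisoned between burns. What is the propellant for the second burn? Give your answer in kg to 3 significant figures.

propellant for the second burn ≈ 6530 kg

After the first burn: m = 26700 × exp(−1170/2890.0) = 26700 × 0.66708 = 17,811 kg.
After the second burn: m = 17,811 × exp(−1320/2890.0) = 17,811 × 0.63334 = 11,280.4 kg.
Second-burn propellant = 17,811 − 11,280.4 = 6,530.6 kg.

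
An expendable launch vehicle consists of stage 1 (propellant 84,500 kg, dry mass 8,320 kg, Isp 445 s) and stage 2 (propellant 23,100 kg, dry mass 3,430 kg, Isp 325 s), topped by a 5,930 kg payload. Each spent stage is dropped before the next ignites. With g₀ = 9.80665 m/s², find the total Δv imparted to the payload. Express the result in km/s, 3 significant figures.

Ignition mass of stage 1 = 84,500+8,320 + 23,100+3,430 + 5,930 = 125,280 kg.
Stage 1: m₀ = 125,280 kg, m_f = 125,280 − 84,500 = 40,780 kg; Δv = 445×9.80665×ln(3.072) = 4364.0×1.1224 ≈ 4898 m/s.
Stage 2: m₀ = 32,460 kg, m_f = 32,460 − 23,100 = 9,360 kg; Δv = 325×9.80665×ln(3.468) = 3187.2×1.2436 ≈ 3963 m/s.
Total Δv = 4898 + 3963 = 8861 m/s.

Δv ≈ 8.86 km/s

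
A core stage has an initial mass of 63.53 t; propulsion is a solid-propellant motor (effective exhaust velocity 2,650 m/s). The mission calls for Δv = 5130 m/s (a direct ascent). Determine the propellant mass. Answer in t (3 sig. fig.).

Rocket equation: m₀/m_f = exp(Δv / v_e) = exp(5130 / 2650.0) = exp(1.9358) = 6.9299.
m_f = 63.53 / 6.9299 = 9.16752 t, so propellant = m₀ − m_f = 63.53 − 9.16752 = 54.36248 t.

propellant mass ≈ 54.4 t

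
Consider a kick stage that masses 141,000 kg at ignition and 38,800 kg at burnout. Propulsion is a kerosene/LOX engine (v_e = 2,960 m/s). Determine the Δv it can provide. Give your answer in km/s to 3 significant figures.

Δv ≈ 3.82 km/s

Δv = v_e · ln(m₀/m_f) = 2960.0 × ln(3.634) = 2960.0 × 1.2903 ≈ 3819.4 m/s.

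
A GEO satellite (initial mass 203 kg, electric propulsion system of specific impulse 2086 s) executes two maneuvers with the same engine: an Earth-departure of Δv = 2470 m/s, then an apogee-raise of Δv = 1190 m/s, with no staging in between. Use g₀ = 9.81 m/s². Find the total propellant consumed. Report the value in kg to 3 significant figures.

v_e = Isp · g₀ = 2086 × 9.81 = 20463.7 m/s.
After the first burn: m = 203 × exp(−2470/20463.7) = 203 × 0.88630 = 179.919 kg.
After the second burn: m = 179.919 × exp(−1190/20463.7) = 179.919 × 0.94351 = 169.755 kg.
Total propellant = m₀ − m_final = 203 − 169.755 = 33.245 kg.

total propellant consumed ≈ 33.2 kg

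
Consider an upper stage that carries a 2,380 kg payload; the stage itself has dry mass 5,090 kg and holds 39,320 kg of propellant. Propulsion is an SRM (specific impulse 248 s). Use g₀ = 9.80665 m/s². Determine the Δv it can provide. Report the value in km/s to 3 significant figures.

v_e = Isp · g₀ = 248 × 9.80665 = 2432.0 m/s.
m₀ = payload + dry + propellant = 2,380 + 5,090 + 39,320 = 46,790 kg.
m_f = payload + dry = 2,380 + 5,090 = 7,470 kg.
By the Tsiolkovsky rocket equation, Δv = v_e · ln(m₀/m_f) = 2432.0 × ln(6.264) = 2432.0 × 1.8348 ≈ 4462.3 m/s.

Δv ≈ 4.46 km/s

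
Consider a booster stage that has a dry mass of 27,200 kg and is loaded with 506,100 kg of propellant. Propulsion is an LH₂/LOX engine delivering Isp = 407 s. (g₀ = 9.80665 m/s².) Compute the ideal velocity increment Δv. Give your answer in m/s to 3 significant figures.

Δv ≈ 11900 m/s

v_e = Isp · g₀ = 407 × 9.80665 = 3991.3 m/s.
m₀ = m_dry + m_prop = 27,200 + 506,100 = 533,300 kg.
By the Tsiolkovsky rocket equation, Δv = v_e · ln(m₀/m_f) = 3991.3 × ln(19.61) = 3991.3 × 2.9759 ≈ 11877.6 m/s.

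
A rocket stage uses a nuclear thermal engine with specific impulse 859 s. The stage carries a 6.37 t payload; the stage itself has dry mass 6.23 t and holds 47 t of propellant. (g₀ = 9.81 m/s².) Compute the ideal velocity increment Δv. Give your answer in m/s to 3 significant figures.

Δv ≈ 13100 m/s

v_e = Isp · g₀ = 859 × 9.81 = 8426.8 m/s.
m₀ = payload + dry + propellant = 6.37 + 6.23 + 47 = 59.6 t.
m_f = payload + dry = 6.37 + 6.23 = 12.6 t.
Δv = v_e · ln(m₀/m_f) = 8426.8 × ln(4.73) = 8426.8 × 1.5540 ≈ 13094.9 m/s.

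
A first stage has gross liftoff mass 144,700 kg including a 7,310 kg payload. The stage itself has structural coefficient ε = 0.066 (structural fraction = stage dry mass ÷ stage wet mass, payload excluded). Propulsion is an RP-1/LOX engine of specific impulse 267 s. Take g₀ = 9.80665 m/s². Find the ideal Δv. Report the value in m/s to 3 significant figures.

Stage wet mass = m₀ − payload = 144,700 − 7,310 = 137,390 kg.
Stage dry mass = ε × stage wet mass = 0.066 × 137,390 = 9,067.74 kg.
Burnout mass m_f = stage dry + payload = 9,067.74 + 7,310 = 16,377.74 kg.
v_e = Isp · g₀ = 267 × 9.80665 = 2618.4 m/s.
Using Δv = v_e ln(m₀/m_f): Δv = v_e · ln(144,700/16,377.74) = 2618.4 × ln(8.835) = 2618.4 × 2.1787 ≈ 5705 m/s.

Δv ≈ 5700 m/s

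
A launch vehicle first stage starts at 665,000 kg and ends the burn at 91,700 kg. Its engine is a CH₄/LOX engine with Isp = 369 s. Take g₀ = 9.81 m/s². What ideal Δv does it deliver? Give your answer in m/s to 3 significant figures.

Δv ≈ 7170 m/s

v_e = Isp · g₀ = 369 × 9.81 = 3619.9 m/s.
Using Δv = v_e ln(m₀/m_f): Δv = v_e · ln(m₀/m_f) = 3619.9 × ln(7.252) = 3619.9 × 1.9813 ≈ 7172.0 m/s.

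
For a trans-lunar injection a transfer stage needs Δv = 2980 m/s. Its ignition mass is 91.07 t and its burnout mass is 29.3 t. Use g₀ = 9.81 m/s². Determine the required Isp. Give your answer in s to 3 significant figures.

Isp ≈ 268 s

ln(m₀/m_f) = ln(91070/29300) = ln(3.108) = 1.1340.
By the Tsiolkovsky rocket equation, v_e = Δv / ln(m₀/m_f) = 2980 / 1.1340 = 2627.8 m/s.
Isp = v_e / g₀ = 2627.8 / 9.81 = 267.9 s.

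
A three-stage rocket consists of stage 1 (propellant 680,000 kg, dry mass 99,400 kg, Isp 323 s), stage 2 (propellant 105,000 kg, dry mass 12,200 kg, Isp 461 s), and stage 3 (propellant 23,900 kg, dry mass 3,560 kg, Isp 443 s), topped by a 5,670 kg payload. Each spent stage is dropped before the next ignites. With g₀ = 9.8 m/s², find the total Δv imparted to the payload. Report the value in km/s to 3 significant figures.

Δv ≈ 15.1 km/s

Ignition mass of stage 1 = 680,000+99,400 + 105,000+12,200 + 23,900+3,560 + 5,670 = 929,730 kg.
Stage 1: m₀ = 929,730 kg, m_f = 929,730 − 680,000 = 249,730 kg; Δv = 323×9.8×ln(3.723) = 3165.4×1.3145 ≈ 4161 m/s.
Stage 2: m₀ = 150,330 kg, m_f = 150,330 − 105,000 = 45,330 kg; Δv = 461×9.8×ln(3.316) = 4517.8×1.1989 ≈ 5416 m/s.
Stage 3: m₀ = 33,130 kg, m_f = 33,130 − 23,900 = 9,230 kg; Δv = 443×9.8×ln(3.589) = 4341.4×1.2780 ≈ 5548 m/s.
Total Δv = 4161 + 5416 + 5548 = 15125 m/s.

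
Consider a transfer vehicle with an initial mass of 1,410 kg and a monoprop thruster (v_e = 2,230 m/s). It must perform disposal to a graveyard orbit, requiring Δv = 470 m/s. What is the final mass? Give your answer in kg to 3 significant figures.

By the Tsiolkovsky rocket equation, m₀/m_f = exp(Δv / v_e) = exp(470 / 2230.0) = exp(0.2108) = 1.2346.
m_f = m₀ / 1.2346 = 1,410 / 1.2346 = 1,142.07 kg.

final mass ≈ 1140 kg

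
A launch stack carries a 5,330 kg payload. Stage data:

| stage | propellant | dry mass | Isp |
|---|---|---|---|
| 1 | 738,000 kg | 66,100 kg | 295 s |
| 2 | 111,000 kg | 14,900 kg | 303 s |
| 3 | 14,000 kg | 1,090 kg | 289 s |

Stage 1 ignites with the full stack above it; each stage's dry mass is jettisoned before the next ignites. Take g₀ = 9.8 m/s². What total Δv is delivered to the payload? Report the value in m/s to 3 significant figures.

Δv ≈ 11800 m/s

Ignition mass of stage 1 = 738,000+66,100 + 111,000+14,900 + 14,000+1,090 + 5,330 = 950,420 kg.
Stage 1: m₀ = 950,420 kg, m_f = 950,420 − 738,000 = 212,420 kg; Δv = 295×9.8×ln(4.474) = 2891.0×1.4983 ≈ 4332 m/s.
Stage 2: m₀ = 146,320 kg, m_f = 146,320 − 111,000 = 35,320 kg; Δv = 303×9.8×ln(4.143) = 2969.4×1.4213 ≈ 4221 m/s.
Stage 3: m₀ = 20,420 kg, m_f = 20,420 − 14,000 = 6,420 kg; Δv = 289×9.8×ln(3.181) = 2832.2×1.1571 ≈ 3277 m/s.
Total Δv = 4332 + 4221 + 3277 = 11830 m/s.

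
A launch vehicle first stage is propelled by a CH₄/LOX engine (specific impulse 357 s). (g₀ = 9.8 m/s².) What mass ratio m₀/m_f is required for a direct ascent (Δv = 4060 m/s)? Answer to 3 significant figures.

mass ratio ≈ 3.19

v_e = Isp · g₀ = 357 × 9.8 = 3498.6 m/s.
m₀/m_f = exp(Δv / v_e) = exp(4060 / 3498.6) = exp(1.1605) = 3.1914.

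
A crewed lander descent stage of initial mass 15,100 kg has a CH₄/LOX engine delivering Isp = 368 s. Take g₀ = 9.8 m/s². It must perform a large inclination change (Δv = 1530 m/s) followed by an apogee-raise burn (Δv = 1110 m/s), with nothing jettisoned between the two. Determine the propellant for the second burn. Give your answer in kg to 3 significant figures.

propellant for the second burn ≈ 2620 kg

v_e = Isp · g₀ = 368 × 9.8 = 3606.4 m/s.
After the first burn: m = 15100 × exp(−1530/3606.4) = 15100 × 0.65426 = 9,879.33 kg.
After the second burn: m = 9,879.33 × exp(−1110/3606.4) = 9,879.33 × 0.73507 = 7,262 kg.
Second-burn propellant = 9,879.33 − 7,262 = 2,617.33 kg.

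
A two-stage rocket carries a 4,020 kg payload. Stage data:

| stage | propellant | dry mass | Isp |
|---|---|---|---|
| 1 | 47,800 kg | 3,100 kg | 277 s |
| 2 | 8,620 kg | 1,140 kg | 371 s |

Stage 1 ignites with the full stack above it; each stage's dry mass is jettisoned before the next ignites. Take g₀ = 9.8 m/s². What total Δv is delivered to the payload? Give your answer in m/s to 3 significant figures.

Δv ≈ 7220 m/s

Ignition mass of stage 1 = 47,800+3,100 + 8,620+1,140 + 4,020 = 64,680 kg.
Stage 1: m₀ = 64,680 kg, m_f = 64,680 − 47,800 = 16,880 kg; Δv = 277×9.8×ln(3.832) = 2714.6×1.3433 ≈ 3647 m/s.
Stage 2: m₀ = 13,780 kg, m_f = 13,780 − 8,620 = 5,160 kg; Δv = 371×9.8×ln(2.671) = 3635.8×0.9823 ≈ 3571 m/s.
Total Δv = 3647 + 3571 = 7218 m/s.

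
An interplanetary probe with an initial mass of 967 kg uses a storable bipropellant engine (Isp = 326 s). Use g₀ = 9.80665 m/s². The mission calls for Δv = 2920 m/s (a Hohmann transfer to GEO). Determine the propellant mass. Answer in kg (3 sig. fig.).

propellant mass ≈ 579 kg

v_e = Isp · g₀ = 326 × 9.80665 = 3197.0 m/s.
Using Δv = v_e ln(m₀/m_f): m₀/m_f = exp(Δv / v_e) = exp(2920 / 3197.0) = exp(0.9134) = 2.4927.
m_f = 967 / 2.4927 = 387.933 kg, so propellant = m₀ − m_f = 967 − 387.933 = 579.067 kg.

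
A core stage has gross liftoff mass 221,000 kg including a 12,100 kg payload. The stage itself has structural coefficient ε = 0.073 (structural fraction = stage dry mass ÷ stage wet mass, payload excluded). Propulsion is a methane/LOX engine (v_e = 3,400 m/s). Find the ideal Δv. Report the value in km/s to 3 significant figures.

Stage wet mass = m₀ − payload = 221,000 − 12,100 = 208,900 kg.
Stage dry mass = ε × stage wet mass = 0.073 × 208,900 = 15,249.7 kg.
Burnout mass m_f = stage dry + payload = 15,249.7 + 12,100 = 27,349.7 kg.
Δv = v_e · ln(221,000/27,349.7) = 3400.0 × ln(8.081) = 3400.0 × 2.0895 ≈ 7104 m/s.

Δv ≈ 7.10 km/s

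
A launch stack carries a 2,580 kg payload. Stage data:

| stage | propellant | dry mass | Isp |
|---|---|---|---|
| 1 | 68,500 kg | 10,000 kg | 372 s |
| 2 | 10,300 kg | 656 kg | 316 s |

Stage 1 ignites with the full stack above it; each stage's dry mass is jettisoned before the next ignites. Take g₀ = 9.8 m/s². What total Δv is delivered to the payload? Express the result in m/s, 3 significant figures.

Δv ≈ 9400 m/s

Ignition mass of stage 1 = 68,500+10,000 + 10,300+656 + 2,580 = 92,036 kg.
Stage 1: m₀ = 92,036 kg, m_f = 92,036 − 68,500 = 23,536 kg; Δv = 372×9.8×ln(3.91) = 3645.6×1.3636 ≈ 4971 m/s.
Stage 2: m₀ = 13,536 kg, m_f = 13,536 − 10,300 = 3,236 kg; Δv = 316×9.8×ln(4.183) = 3096.8×1.4310 ≈ 4432 m/s.
Total Δv = 4971 + 4432 = 9403 m/s.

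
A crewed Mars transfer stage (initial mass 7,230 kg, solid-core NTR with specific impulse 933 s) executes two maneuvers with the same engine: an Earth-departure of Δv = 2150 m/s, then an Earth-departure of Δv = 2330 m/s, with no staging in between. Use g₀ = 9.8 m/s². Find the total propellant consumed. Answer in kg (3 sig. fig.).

total propellant consumed ≈ 2800 kg

v_e = Isp · g₀ = 933 × 9.8 = 9143.4 m/s.
After the first burn: m = 7230 × exp(−2150/9143.4) = 7230 × 0.79046 = 5,715.03 kg.
After the second burn: m = 5,715.03 × exp(−2330/9143.4) = 5,715.03 × 0.77505 = 4,429.43 kg.
Total propellant = m₀ − m_final = 7230 − 4,429.43 = 2,800.57 kg.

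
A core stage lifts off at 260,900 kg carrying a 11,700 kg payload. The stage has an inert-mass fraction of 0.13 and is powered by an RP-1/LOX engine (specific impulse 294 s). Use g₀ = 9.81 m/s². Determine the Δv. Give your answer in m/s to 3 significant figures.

Δv ≈ 5130 m/s

Stage wet mass = m₀ − payload = 260,900 − 11,700 = 249,200 kg.
Stage dry mass = ε × stage wet mass = 0.13 × 249,200 = 32,396 kg.
Burnout mass m_f = stage dry + payload = 32,396 + 11,700 = 44,096 kg.
v_e = Isp · g₀ = 294 × 9.81 = 2884.1 m/s.
Δv = v_e · ln(260,900/44,096) = 2884.1 × ln(5.917) = 2884.1 × 1.7778 ≈ 5127 m/s.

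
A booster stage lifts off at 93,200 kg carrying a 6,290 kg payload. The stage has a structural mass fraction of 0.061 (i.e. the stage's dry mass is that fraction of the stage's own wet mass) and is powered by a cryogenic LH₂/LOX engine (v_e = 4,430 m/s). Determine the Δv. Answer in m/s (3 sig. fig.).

Δv ≈ 9230 m/s

Stage wet mass = m₀ − payload = 93,200 − 6,290 = 86,910 kg.
Stage dry mass = ε × stage wet mass = 0.061 × 86,910 = 5,301.51 kg.
Burnout mass m_f = stage dry + payload = 5,301.51 + 6,290 = 11,591.51 kg.
Δv = v_e · ln(93,200/11,591.51) = 4430.0 × ln(8.04) = 4430.0 × 2.0845 ≈ 9234 m/s.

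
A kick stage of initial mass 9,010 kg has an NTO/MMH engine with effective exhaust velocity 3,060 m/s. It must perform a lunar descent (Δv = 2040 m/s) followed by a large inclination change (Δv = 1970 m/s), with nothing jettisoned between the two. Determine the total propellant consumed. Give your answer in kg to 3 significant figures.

total propellant consumed ≈ 6580 kg

After the first burn: m = 9010 × exp(−2040/3060.0) = 9010 × 0.51342 = 4,625.91 kg.
After the second burn: m = 4,625.91 × exp(−1970/3060.0) = 4,625.91 × 0.52530 = 2,429.99 kg.
Total propellant = m₀ − m_final = 9010 − 2,429.99 = 6,580.01 kg.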